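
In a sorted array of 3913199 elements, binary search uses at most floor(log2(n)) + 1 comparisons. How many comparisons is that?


Halving sequence: 3913199 -> 1956599 -> 978299 -> 489149 -> 244574 -> 122287 -> 61143 -> 30571 -> 15285 -> 7642 -> 3821 -> 1910 -> 955 -> 477 -> 238 -> 119 -> 59 -> 29 -> 14 -> 7 -> 3 -> 1
Number of halvings = 21
Max comparisons = 21 + 1 = 22


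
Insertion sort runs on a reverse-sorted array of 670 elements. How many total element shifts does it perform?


Sum of shifts = 1 + 2 + 3 + ... + 669
= 670 * 669 / 2
= 448230 / 2
= 224115


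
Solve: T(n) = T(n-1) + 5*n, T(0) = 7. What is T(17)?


Expanding the recurrence:
T(17) = T(16) + 5*17
       = T(15) + 5*16 + 5*17
       ...
       = T(0) + 5*(1 + 2 + ... + 17)
       = 7 + 5 * 17*18/2
       = 7 + 5 * 153
       = 7 + 765 = 772


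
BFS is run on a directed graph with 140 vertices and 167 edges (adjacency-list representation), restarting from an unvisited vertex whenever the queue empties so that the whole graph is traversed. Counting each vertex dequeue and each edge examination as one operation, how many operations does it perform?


A full BFS traversal dequeues each vertex exactly once and examines each directed edge exactly once.
V = 140 (vertex processing cost)
E = 167 (edge examination cost)
Total operations proportional to V + E = 140 + 167 = 307


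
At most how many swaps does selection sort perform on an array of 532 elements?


Each of the 531 passes places one element in its final position.
Pass 1: swap minimum into position 0
Pass 2: swap minimum of remaining into position 1
...
Pass 531: last two elements, one swap
Maximum swaps = 532 - 1 = 531


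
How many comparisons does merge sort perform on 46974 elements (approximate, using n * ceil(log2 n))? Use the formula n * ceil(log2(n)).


Recursion depth: ceil(log2(46974)) = 16
Each recursion level merges n = 46974 elements
Total = 46974 * 16 = 751584


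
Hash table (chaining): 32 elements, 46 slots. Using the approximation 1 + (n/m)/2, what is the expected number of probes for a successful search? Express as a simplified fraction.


Computing expected probes:
alpha = 32/46
= 1 + alpha/2
= 1 + 32/(2*46)
= (2*46 + 32) / (2*46)
= 124/92 = 31/23


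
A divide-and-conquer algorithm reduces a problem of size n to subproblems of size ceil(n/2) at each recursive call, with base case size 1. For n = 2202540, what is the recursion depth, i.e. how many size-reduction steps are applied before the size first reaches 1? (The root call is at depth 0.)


Each step divides the size by 2 (rounding up); after k steps the size is ceil(n/2^k), which equals 1 exactly when 2^k >= n.
So the depth is the smallest k with 2^k >= 2202540, i.e. ceil(log_2(2202540)).
2^21 = 2097152 < 2202540 <= 4194304 = 2^22
Recursion depth = 22


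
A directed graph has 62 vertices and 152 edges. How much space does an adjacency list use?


Adjacency list: one list head per vertex + one entry per edge
Vertex heads: 62
Edge entries: 152
Total = 62 + 152 = 214


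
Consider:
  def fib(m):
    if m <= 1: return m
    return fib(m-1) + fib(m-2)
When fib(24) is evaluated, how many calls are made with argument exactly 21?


Let N(m) = number of times fib(m) is called while evaluating fib(24).
N(24) = 1 (the initial call).
N(23) = 1 (only fib(24) calls it).
For 1 <= m <= 22: fib(m) is called by fib(m+1) and fib(m+2), so
  N(m) = N(m+1) + N(m+2).
fib(0) is called only by fib(2), so N(0) = N(2).
Walk down from m=24:
  N(24)=1, N(23)=1, N(22)=2, N(21)=3
N(21) = 3


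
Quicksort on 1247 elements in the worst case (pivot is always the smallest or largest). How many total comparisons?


In the worst case, each partition step picks the worst pivot:
  Partition 1: 1246 comparisons (n-1 elements to compare)
  Partition 2: 1245 comparisons
  Partition 3: 1244 comparisons
  Partition 4: 1243 comparisons
  Partition 5: 1242 comparisons
  ...
  Last partition: 0 comparisons
Total = (n-1) + (n-2) + ... + 1 + 0 = n*(n-1)/2
= 1247*1246/2 = 776881


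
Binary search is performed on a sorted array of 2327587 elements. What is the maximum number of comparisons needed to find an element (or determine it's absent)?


Binary search halves the search space each comparison:
  Step 1: search space = 2327587 -> 1163793
  Step 2: search space = 1163793 -> 581896
  Step 3: search space = 581896 -> 290948
  Step 4: search space = 290948 -> 145474
  Step 5: search space = 145474 -> 72737
  Step 6: search space = 72737 -> 36368
  Step 7: search space = 36368 -> 18184
  Step 8: search space = 18184 -> 9092
  Step 9: search space = 9092 -> 4546
  Step 10: search space = 4546 -> 2273
  Step 11: search space = 2273 -> 1136
  Step 12: search space = 1136 -> 568
  Step 13: search space = 568 -> 284
  Step 14: search space = 284 -> 142
  Step 15: search space = 142 -> 71
  Step 16: search space = 71 -> 35
  Step 17: search space = 35 -> 17
  Step 18: search space = 17 -> 8
  Step 19: search space = 8 -> 4
  Step 20: search space = 4 -> 2
  Step 21: search space = 2 -> 1
  Step 22: search space = 1 (final check)
Maximum comparisons = floor(log2(2327587)) + 1 = 21 + 1 = 22


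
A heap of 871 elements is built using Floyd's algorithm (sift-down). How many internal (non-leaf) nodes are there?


Leaf nodes occupy roughly half the array.
Sift-down is called for each internal node, starting from the last one.
Internal nodes = floor(n/2) = floor(871/2) = 435


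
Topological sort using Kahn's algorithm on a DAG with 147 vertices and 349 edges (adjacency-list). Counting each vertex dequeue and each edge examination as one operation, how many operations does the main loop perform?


Kahn's algorithm:
  1. Compute in-degrees: O(V + E)
  2. Process queue: each vertex dequeued once (O(V))
     each edge examined once (O(E))
Total = V + E = 147 + 349 = 496


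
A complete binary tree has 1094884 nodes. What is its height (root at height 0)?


In a complete binary tree, level k holds nodes 2^k .. 2^(k+1)-1 (1-indexed).
Height = floor(log2(n)) = floor(log2(1094884)) = 20
Check: 2^20 = 1048576 <= 1094884 < 2097152 = 2^21


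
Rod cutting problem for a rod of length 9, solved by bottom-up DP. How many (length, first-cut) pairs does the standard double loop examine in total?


For each subproblem length i = 1..9, the inner loop considers i possible first cuts.
Total = 1 + 2 + ... + 9
= 9*(9+1)/2
= 9*10/2 = 45


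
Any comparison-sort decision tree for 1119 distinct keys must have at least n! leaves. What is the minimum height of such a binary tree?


A binary decision tree of height h has at most 2^h leaves and needs at least n! of them, so h >= ceil(log2(n!)).
1119! is far too large to multiply out, so use Stirling's series:
  ln(n!) ~ n ln n - n + (1/2) ln(2 pi n) + 1/(12n)  (error below 1/(360 n^3), negligible here)
  ln(1119) = 7.0201907
  n ln n = 1119 * 7.0201907 = 7855.5934
  (1/2) ln(2 pi * 1119) = (1/2) ln(7030.8844) = 4.4290
  1/(12*1119) = 0.0001
  ln(1119!) ~ 7855.5934 - 1119 + 4.4290 + 0.0001 = 6741.0225
Convert to base 2: log2(1119!) = 6741.0225 / ln 2 = 6741.0225 / 0.69314718 = 9725.2397
ceil(9725.2397) = 9726


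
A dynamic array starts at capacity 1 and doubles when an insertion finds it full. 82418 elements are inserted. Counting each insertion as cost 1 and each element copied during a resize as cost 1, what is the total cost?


n = 82418
Insertion costs: 82418
Resizes copy 1, 2, 4, ... up to the largest power of 2 that is <= n-1 = 82417, i.e. 65536.
Copy costs = 1 + 2 + 4 + 8 + 16 + 32 + 64 + 128 + 256 + 512 + 1024 + 2048 + 4096 + 8192 + 16384 + 32768 + 65536 = 131071
Total = 82418 + 131071 = 213489


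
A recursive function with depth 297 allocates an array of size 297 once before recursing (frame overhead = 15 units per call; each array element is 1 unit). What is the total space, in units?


Array allocation: 297 units (allocated once)
Stack frames: 297 deep * 15 per frame = 4455 units
Total = 297 + 4455 = 4752


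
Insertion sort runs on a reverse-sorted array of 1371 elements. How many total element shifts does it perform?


Sum of shifts = 1 + 2 + 3 + ... + 1370
= 1371 * 1370 / 2
= 1878270 / 2
= 939135


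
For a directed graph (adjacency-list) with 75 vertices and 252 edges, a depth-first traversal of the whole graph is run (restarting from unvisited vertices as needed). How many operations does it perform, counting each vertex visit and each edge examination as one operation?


A full DFS traversal visits each vertex once and examines each edge once.
V = 75
E = 252
Sum = 75 + 252 = 327


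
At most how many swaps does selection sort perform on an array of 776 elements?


Each of the 775 passes places one element in its final position.
Pass 1: swap minimum into position 0
Pass 2: swap minimum of remaining into position 1
...
Pass 775: last two elements, one swap
Maximum swaps = 776 - 1 = 775


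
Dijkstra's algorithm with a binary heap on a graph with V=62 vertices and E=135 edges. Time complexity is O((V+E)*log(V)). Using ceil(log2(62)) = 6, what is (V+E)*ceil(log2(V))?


Dijkstra with a binary heap: each vertex is extracted once, each edge may relax once.
Each heap operation costs O(log V).
V + E = 62 + 135 = 197
ceil(log2(62)) = 6 (since 2^5 = 32 < 62 <= 64 = 2^6)
Total heap work = (V+E) * ceil(log2(V)) = 197 * 6 = 1182


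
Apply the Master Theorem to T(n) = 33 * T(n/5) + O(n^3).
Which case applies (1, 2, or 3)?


The Master Theorem: T(n) = a*T(n/b) + O(n^c)
  a = 33, b = 5, c = 3
log_b(a) = log_5(33) ~ 2.173
Compare b^c with a: 5^3 = 125 > 33, so c > log_b(a).
Since c > log_b(a), Case 3 applies.
T(n) = O(n^3)
Master Theorem case = 3


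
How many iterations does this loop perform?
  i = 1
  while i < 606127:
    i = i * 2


The loop variable doubles each iteration:
i = 1 -> 2 -> 4 -> 8 -> 16 -> 32 -> 64 -> 128 -> 256 -> 512 -> 1024 -> 2048 -> 4096 -> 8192 -> 16384 -> 32768 -> 65536 -> 131072 -> 262144 -> 524288 -> 1048576 (stop, 1048576 >= 606127)
Number of doublings = ceil(log2(606127)) = 20


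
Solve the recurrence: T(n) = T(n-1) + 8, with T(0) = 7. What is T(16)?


Unrolling the recurrence:
T(16) = T(15) + 8
       = T(14) + 8 + 8
       = T(13) + 8*3
       ...
       = T(0) + 8*16
       = 7 + 128 = 135


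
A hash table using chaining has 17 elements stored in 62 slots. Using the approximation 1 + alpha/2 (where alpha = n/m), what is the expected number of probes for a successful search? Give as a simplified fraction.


Load factor alpha = n/m = 17/62
Expected probes = 1 + alpha/2 = 1 + 17/(2*62)
= 1 + 17/124
= 124/124 + 17/124
= 141/124


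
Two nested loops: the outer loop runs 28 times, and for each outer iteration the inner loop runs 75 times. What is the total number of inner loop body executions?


Outer loop: 28 iterations
Inner loop: 75 iterations per outer iteration
Total = 28 * 75 = 2100


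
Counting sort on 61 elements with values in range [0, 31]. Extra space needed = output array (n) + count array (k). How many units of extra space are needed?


Output array size: 61 (to store sorted result)
Count array size: 32 (one slot per possible value, range 0 to 31)
Total extra space = 61 + 32 = 93


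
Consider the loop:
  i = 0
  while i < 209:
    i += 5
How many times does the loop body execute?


Starting at i = 0, each iteration adds 5.
Iterations until i >= 209:
  Iteration 1: i = 0 -> i = 5
  Iteration 2: i = 5 -> i = 10
  Iteration 3: i = 10 -> i = 15
  Iteration 4: i = 15 -> i = 20
  Iteration 5: i = 20 -> i = 25
  Iteration 6: i = 25 -> i = 30
  Iteration 7: i = 30 -> i = 35
  Iteration 8: i = 35 -> i = 40
  ... continuing ...
Total iterations = ceil(209/5) = 42


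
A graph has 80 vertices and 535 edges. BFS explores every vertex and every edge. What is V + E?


A full BFS traversal dequeues each vertex once and examines each edge once.
Vertex visits: 80
Edge visits: 535
V + E = 80 + 535 = 615


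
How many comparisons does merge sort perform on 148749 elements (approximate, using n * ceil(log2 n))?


Recursion depth: ceil(log2(148749)) = 18
Each recursion level merges n = 148749 elements
Total = 148749 * 18 = 2677482


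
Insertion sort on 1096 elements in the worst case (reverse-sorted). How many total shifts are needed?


In the worst case (reverse-sorted), each element shifts past all previous:
  Element 1: 1 shifts
  Element 2: 2 shifts
  Element 3: 3 shifts
  Element 4: 4 shifts
  Element 5: 5 shifts
  ...
  Element 1095: 1095 shifts
Total = 1 + 2 + ... + 1095
= 1096*(1096-1)/2 = 600060


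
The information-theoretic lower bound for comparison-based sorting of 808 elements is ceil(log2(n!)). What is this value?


A binary decision tree of height h has at most 2^h leaves and needs at least n! of them, so h >= ceil(log2(n!)).
808! is far too large to multiply out, so use Stirling's series:
  ln(n!) ~ n ln n - n + (1/2) ln(2 pi n) + 1/(12n)  (error below 1/(360 n^3), negligible here)
  ln(808) = 6.6945621
  n ln n = 808 * 6.6945621 = 5409.2062
  (1/2) ln(2 pi * 808) = (1/2) ln(5076.8137) = 4.2662
  1/(12*808) = 0.0001
  ln(808!) ~ 5409.2062 - 808 + 4.2662 + 0.0001 = 4605.4725
Convert to base 2: log2(808!) = 4605.4725 / ln 2 = 4605.4725 / 0.69314718 = 6644.2923
ceil(6644.2923) = 6645


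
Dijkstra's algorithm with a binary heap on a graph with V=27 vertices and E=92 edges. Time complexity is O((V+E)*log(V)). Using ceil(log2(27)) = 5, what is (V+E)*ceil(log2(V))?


Dijkstra with a binary heap: each vertex is extracted once, each edge may relax once.
Each heap operation costs O(log V).
V + E = 27 + 92 = 119
ceil(log2(27)) = 5 (since 2^4 = 16 < 27 <= 32 = 2^5)
Total heap work = (V+E) * ceil(log2(V)) = 119 * 5 = 595


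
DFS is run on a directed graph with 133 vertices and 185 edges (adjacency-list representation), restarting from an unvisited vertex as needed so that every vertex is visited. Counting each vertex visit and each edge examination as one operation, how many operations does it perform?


A full DFS traversal processes each vertex exactly once (push/pop on stack).
Each directed edge is examined once.
V = 133, E = 185
V + E = 318


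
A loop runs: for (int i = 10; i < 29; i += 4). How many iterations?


Loop starts at i = 10, increments by 4, stops when i >= 29.
Number of iterations = ceil((29 - 10) / 4)
= ceil(19 / 4)
= 5


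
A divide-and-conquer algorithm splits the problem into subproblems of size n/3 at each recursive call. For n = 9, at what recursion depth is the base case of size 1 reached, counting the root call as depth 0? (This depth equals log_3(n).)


At each depth, the problem size is divided by 3:
  Depth 0: problem size = 9
  Depth 1: problem size = 3
  Depth 2: problem size = 1 (base case)
The base case is reached at depth log_3(9) = 2 (the tree has 3 levels counting depth 0, but the depth asked for is 2).
Recursion depth = 2


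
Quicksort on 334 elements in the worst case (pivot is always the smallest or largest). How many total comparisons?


In the worst case, each partition step picks the worst pivot:
  Partition 1: 333 comparisons (n-1 elements to compare)
  Partition 2: 332 comparisons
  Partition 3: 331 comparisons
  Partition 4: 330 comparisons
  Partition 5: 329 comparisons
  ...
  Last partition: 0 comparisons
Total = (n-1) + (n-2) + ... + 1 + 0 = n*(n-1)/2
= 334*333/2 = 55611


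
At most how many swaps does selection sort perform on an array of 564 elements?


Each of the 563 passes places one element in its final position.
Pass 1: swap minimum into position 0
Pass 2: swap minimum of remaining into position 1
...
Pass 563: last two elements, one swap
Maximum swaps = 564 - 1 = 563


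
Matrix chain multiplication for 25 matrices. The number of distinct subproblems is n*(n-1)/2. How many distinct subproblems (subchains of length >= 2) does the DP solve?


Subproblems are indexed by (i, j) where i < j.
Number of such pairs = n*(n-1)/2
= 25 * 24 / 2
= 300


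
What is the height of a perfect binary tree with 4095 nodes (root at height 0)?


A perfect binary tree with 4095 nodes:
  4095 = 2^12 - 1
  Levels: 0, 1, ..., 11
  Height = 11


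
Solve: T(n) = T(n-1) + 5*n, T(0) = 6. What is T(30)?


Expanding the recurrence:
T(30) = T(29) + 5*30
       = T(28) + 5*29 + 5*30
       ...
       = T(0) + 5*(1 + 2 + ... + 30)
       = 6 + 5 * 30*31/2
       = 6 + 5 * 465
       = 6 + 2325 = 2331


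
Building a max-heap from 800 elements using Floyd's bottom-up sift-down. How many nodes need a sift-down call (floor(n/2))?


In a heap of 800 elements (0-indexed array):
  Last element index: 799
  Parent of last element: floor((799 - 1) / 2) = 399
  Internal nodes: indices 0 to 399
  Count = floor(800/2) = 400


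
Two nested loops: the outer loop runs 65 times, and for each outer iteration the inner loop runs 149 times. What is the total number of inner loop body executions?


Outer loop: 65 iterations
Inner loop: 149 iterations per outer iteration
Total = 65 * 149 = 9685


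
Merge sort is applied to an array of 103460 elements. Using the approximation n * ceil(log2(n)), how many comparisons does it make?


Merge sort divides the array into halves recursively.
Number of levels = ceil(log2(103460)) = 17
At each level, approximately n = 103460 comparisons are needed for merging.
Total comparisons ~ n * ceil(log2(n)) = 103460 * 17 = 1758820


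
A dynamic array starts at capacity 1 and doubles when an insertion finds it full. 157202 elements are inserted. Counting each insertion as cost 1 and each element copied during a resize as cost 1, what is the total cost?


n = 157202
Insertion costs: 157202
Resizes copy 1, 2, 4, ... up to the largest power of 2 that is <= n-1 = 157201, i.e. 131072.
Copy costs = 1 + 2 + 4 + 8 + 16 + 32 + 64 + 128 + 256 + 512 + 1024 + 2048 + 4096 + 8192 + 16384 + 32768 + 65536 + 131072 = 262143
Total = 157202 + 262143 = 419345


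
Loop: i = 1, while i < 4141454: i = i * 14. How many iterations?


i multiplies by 14 each step:
i = 1 -> 14 -> 196 -> 2744 -> 38416 -> 537824 -> 7529536 (stop)
Iterations = ceil(log_14(4141454)) = 6


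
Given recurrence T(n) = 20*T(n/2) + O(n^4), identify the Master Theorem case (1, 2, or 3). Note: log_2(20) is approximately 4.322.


Master Theorem parameters: a=20, b=2, c=4
log_b(a) = 4.322
Compare b^c with a: 2^4 = 16 < 20, so c < log_b(a).
Comparing c=4 vs log_b(a)=4.322:
4 < 4.322 => Case 1
Result: T(n) = O(n^(log_2 20)) ~ O(n^4.322)
Master Theorem case = 1


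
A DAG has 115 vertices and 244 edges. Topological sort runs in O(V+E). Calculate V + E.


V = 115 (vertex processing)
E = 244 (edge processing)
V + E = 115 + 244 = 359


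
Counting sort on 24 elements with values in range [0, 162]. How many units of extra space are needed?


Output array size: 24 (to store sorted result)
Count array size: 163 (one slot per possible value, range 0 to 162)
Total extra space = 24 + 163 = 187


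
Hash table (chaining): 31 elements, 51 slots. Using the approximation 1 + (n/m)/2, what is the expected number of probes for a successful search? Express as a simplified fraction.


Computing expected probes:
alpha = 31/51
= 1 + alpha/2
= 1 + 31/(2*51)
= (2*51 + 31) / (2*51)
= 133/102


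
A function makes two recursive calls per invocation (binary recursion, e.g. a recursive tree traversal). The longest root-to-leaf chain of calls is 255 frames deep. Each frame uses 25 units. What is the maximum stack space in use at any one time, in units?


Binary recursion: the two calls run one after the other, so only one root-to-leaf chain of frames is on the stack at a time.
Maximum depth (longest chain) = 255 frames
Each frame = 25 units
Max stack space = 255 * 25 = 6375


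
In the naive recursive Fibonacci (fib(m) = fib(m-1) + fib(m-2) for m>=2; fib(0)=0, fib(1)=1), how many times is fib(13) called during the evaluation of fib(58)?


Let N(m) = number of times fib(m) is called while evaluating fib(58).
N(58) = 1 (the initial call).
N(57) = 1 (only fib(58) calls it).
For 1 <= m <= 56: fib(m) is called by fib(m+1) and fib(m+2), so
  N(m) = N(m+1) + N(m+2).
fib(0) is called only by fib(2), so N(0) = N(2).
Walk down from m=58:
  N(58)=1, N(57)=1, N(56)=2, N(55)=3, N(54)=5, N(53)=8, N(52)=13, N(51)=21, N(50)=34, N(49)=55, N(48)=89, N(47)=144, N(46)=233, N(45)=377, N(44)=610, N(43)=987, N(42)=1597, N(41)=2584, N(40)=4181, N(39)=6765, N(38)=10946, N(37)=17711, N(36)=28657, N(35)=46368, N(34)=75025, N(33)=121393, N(32)=196418, N(31)=317811, N(30)=514229, N(29)=832040, N(28)=1346269, N(27)=2178309, N(26)=3524578, N(25)=5702887, N(24)=9227465, N(23)=14930352, N(22)=24157817, N(21)=39088169, N(20)=63245986, N(19)=102334155, N(18)=165580141, N(17)=267914296, N(16)=433494437, N(15)=701408733, N(14)=1134903170, N(13)=1836311903
N(13) = 1836311903


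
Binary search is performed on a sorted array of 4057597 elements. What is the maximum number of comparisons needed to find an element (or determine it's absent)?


Binary search halves the search space each comparison:
  Step 1: search space = 4057597 -> 2028798
  Step 2: search space = 2028798 -> 1014399
  Step 3: search space = 1014399 -> 507199
  Step 4: search space = 507199 -> 253599
  Step 5: search space = 253599 -> 126799
  Step 6: search space = 126799 -> 63399
  Step 7: search space = 63399 -> 31699
  Step 8: search space = 31699 -> 15849
  Step 9: search space = 15849 -> 7924
  Step 10: search space = 7924 -> 3962
  Step 11: search space = 3962 -> 1981
  Step 12: search space = 1981 -> 990
  Step 13: search space = 990 -> 495
  Step 14: search space = 495 -> 247
  Step 15: search space = 247 -> 123
  Step 16: search space = 123 -> 61
  Step 17: search space = 61 -> 30
  Step 18: search space = 30 -> 15
  Step 19: search space = 15 -> 7
  Step 20: search space = 7 -> 3
  Step 21: search space = 3 -> 1
  Step 22: search space = 1 (final check)
Maximum comparisons = floor(log2(4057597)) + 1 = 21 + 1 = 22


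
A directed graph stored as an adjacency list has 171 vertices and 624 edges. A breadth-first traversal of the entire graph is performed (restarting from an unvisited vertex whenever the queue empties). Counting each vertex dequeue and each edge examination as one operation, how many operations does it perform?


A full BFS traversal dequeues each vertex once and examines each edge once.
Vertex visits: 171
Edge visits: 624
V + E = 171 + 624 = 795


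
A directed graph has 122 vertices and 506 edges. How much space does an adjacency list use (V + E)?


Adjacency list: one list head per vertex + one entry per edge
Vertex heads: 122
Edge entries: 506
Total = 122 + 506 = 628


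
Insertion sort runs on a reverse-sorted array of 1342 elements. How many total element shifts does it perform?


Sum of shifts = 1 + 2 + 3 + ... + 1341
= 1342 * 1341 / 2
= 1799622 / 2
= 899811


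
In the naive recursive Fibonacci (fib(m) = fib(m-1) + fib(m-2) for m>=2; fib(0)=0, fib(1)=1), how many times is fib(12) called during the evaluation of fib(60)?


Let N(m) = number of times fib(m) is called while evaluating fib(60).
N(60) = 1 (the initial call).
N(59) = 1 (only fib(60) calls it).
For 1 <= m <= 58: fib(m) is called by fib(m+1) and fib(m+2), so
  N(m) = N(m+1) + N(m+2).
fib(0) is called only by fib(2), so N(0) = N(2).
Walk down from m=60:
  N(60)=1, N(59)=1, N(58)=2, N(57)=3, N(56)=5, N(55)=8, N(54)=13, N(53)=21, N(52)=34, N(51)=55, N(50)=89, N(49)=144, N(48)=233, N(47)=377, N(46)=610, N(45)=987, N(44)=1597, N(43)=2584, N(42)=4181, N(41)=6765, N(40)=10946, N(39)=17711, N(38)=28657, N(37)=46368, N(36)=75025, N(35)=121393, N(34)=196418, N(33)=317811, N(32)=514229, N(31)=832040, N(30)=1346269, N(29)=2178309, N(28)=3524578, N(27)=5702887, N(26)=9227465, N(25)=14930352, N(24)=24157817, N(23)=39088169, N(22)=63245986, N(21)=102334155, N(20)=165580141, N(19)=267914296, N(18)=433494437, N(17)=701408733, N(16)=1134903170, N(15)=1836311903, N(14)=2971215073, N(13)=4807526976, N(12)=7778742049
N(12) = 7778742049


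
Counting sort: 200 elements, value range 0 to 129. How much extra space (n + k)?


n = 200 (output array)
k = 130 (count array for 130 distinct values)
Extra space = 200 + 130 = 330


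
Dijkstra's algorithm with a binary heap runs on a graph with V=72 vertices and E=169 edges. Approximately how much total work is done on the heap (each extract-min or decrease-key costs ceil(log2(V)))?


Dijkstra with a binary heap: each vertex is extracted once, each edge may relax once.
Each heap operation costs O(log V).
V + E = 72 + 169 = 241
ceil(log2(72)) = 7 (since 2^6 = 64 < 72 <= 128 = 2^7)
Total heap work = (V+E) * ceil(log2(V)) = 241 * 7 = 1687


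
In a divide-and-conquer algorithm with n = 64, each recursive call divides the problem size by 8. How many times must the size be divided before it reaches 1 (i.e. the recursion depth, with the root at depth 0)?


Number of divisions = log_8(64)
Sizes: 64 -> 8 -> 1 (2 divisions)
Recursion depth = 2


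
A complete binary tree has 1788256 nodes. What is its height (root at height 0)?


In a complete binary tree, level k holds nodes 2^k .. 2^(k+1)-1 (1-indexed).
Height = floor(log2(n)) = floor(log2(1788256)) = 20
Check: 2^20 = 1048576 <= 1788256 < 2097152 = 2^21


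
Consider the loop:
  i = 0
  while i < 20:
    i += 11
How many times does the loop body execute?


Starting at i = 0, each iteration adds 11.
Iterations until i >= 20:
  Iteration 1: i = 0 -> i = 11
  Iteration 2: i = 11 -> i = 22
Total iterations = ceil(20/11) = 2


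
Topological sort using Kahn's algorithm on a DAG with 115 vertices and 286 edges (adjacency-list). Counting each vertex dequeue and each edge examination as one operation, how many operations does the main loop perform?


Kahn's algorithm:
  1. Compute in-degrees: O(V + E)
  2. Process queue: each vertex dequeued once (O(V))
     each edge examined once (O(E))
Total = V + E = 115 + 286 = 401


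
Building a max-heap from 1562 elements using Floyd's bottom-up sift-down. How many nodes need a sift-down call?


In a heap of 1562 elements (0-indexed array):
  Last element index: 1561
  Parent of last element: floor((1561 - 1) / 2) = 780
  Internal nodes: indices 0 to 780
  Count = floor(1562/2) = 781


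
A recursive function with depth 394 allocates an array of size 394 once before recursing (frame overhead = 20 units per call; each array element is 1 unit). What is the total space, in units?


Array allocation: 394 units (allocated once)
Stack frames: 394 deep * 20 per frame = 7880 units
Total = 394 + 7880 = 8274


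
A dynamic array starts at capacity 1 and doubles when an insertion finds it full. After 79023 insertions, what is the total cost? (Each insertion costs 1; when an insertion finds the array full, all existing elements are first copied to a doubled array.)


Insertion cost: 79023 (one per element)
Resizes occur just before inserting elements 2, 3, 5, 9, ...
Elements copied at each resize: 1 + 2 + 4 + 8 + 16 + 32 + 64 + 128 + 256 + 512 + 1024 + 2048 + 4096 + 8192 + 16384 + 32768 + 65536
Sum of copies = 131071 (geometric series: 2^k - 1)
Total = 79023 + 131071 = 210094


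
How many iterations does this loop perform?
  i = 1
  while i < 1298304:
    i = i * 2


The loop variable doubles each iteration:
i = 1 -> 2 -> 4 -> 8 -> 16 -> 32 -> 64 -> 128 -> 256 -> 512 -> 1024 -> 2048 -> 4096 -> 8192 -> 16384 -> 32768 -> 65536 -> 131072 -> 262144 -> 524288 -> 1048576 -> 2097152 (stop, 2097152 >= 1298304)
Number of doublings = ceil(log2(1298304)) = 21


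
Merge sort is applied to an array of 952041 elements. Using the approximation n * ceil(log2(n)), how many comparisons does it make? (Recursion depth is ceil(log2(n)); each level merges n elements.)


Merge sort divides the array into halves recursively.
Number of levels = ceil(log2(952041)) = 20
At each level, approximately n = 952041 comparisons are needed for merging.
Total comparisons ~ n * ceil(log2(n)) = 952041 * 20 = 19040820


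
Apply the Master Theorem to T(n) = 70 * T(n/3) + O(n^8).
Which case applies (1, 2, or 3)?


The Master Theorem: T(n) = a*T(n/b) + O(n^c)
  a = 70, b = 3, c = 8
log_b(a) = log_3(70) ~ 3.867
Compare b^c with a: 3^8 = 6561 > 70, so c > log_b(a).
Since c > log_b(a), Case 3 applies.
T(n) = O(n^8)
Master Theorem case = 3


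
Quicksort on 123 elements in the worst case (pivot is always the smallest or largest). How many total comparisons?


In the worst case, each partition step picks the worst pivot:
  Partition 1: 122 comparisons (n-1 elements to compare)
  Partition 2: 121 comparisons
  Partition 3: 120 comparisons
  Partition 4: 119 comparisons
  Partition 5: 118 comparisons
  ...
  Last partition: 0 comparisons
Total = (n-1) + (n-2) + ... + 1 + 0 = n*(n-1)/2
= 123*122/2 = 7503


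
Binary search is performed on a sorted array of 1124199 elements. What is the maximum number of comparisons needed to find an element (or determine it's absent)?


Binary search halves the search space each comparison:
  Step 1: search space = 1124199 -> 562099
  Step 2: search space = 562099 -> 281049
  Step 3: search space = 281049 -> 140524
  Step 4: search space = 140524 -> 70262
  Step 5: search space = 70262 -> 35131
  Step 6: search space = 35131 -> 17565
  Step 7: search space = 17565 -> 8782
  Step 8: search space = 8782 -> 4391
  Step 9: search space = 4391 -> 2195
  Step 10: search space = 2195 -> 1097
  Step 11: search space = 1097 -> 548
  Step 12: search space = 548 -> 274
  Step 13: search space = 274 -> 137
  Step 14: search space = 137 -> 68
  Step 15: search space = 68 -> 34
  Step 16: search space = 34 -> 17
  Step 17: search space = 17 -> 8
  Step 18: search space = 8 -> 4
  Step 19: search space = 4 -> 2
  Step 20: search space = 2 -> 1
  Step 21: search space = 1 (final check)
Maximum comparisons = floor(log2(1124199)) + 1 = 20 + 1 = 21


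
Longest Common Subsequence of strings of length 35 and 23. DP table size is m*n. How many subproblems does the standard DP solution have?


DP table indexed by positions in both strings.
First string: 35 positions
Second string: 23 positions
Total = 35 * 23 = 805


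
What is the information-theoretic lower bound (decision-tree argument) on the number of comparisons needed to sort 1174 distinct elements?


A binary decision tree of height h has at most 2^h leaves and needs at least n! of them, so h >= ceil(log2(n!)).
1174! is far too large to multiply out, so use Stirling's series:
  ln(n!) ~ n ln n - n + (1/2) ln(2 pi n) + 1/(12n)  (error below 1/(360 n^3), negligible here)
  ln(1174) = 7.0681720
  n ln n = 1174 * 7.0681720 = 8298.0339
  (1/2) ln(2 pi * 1174) = (1/2) ln(7376.4596) = 4.4530
  1/(12*1174) = 0.0001
  ln(1174!) ~ 8298.0339 - 1174 + 4.4530 + 0.0001 = 7128.4870
Convert to base 2: log2(1174!) = 7128.4870 / ln 2 = 7128.4870 / 0.69314718 = 10284.2329
ceil(10284.2329) = 10285


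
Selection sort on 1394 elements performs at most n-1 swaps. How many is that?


Each of the 1393 passes places one element in its final position.
Pass 1: swap minimum into position 0
Pass 2: swap minimum of remaining into position 1
...
Pass 1393: last two elements, one swap
Maximum swaps = 1394 - 1 = 1393


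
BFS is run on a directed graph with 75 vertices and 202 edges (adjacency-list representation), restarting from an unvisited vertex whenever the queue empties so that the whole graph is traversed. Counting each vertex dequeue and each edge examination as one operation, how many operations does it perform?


A full BFS traversal dequeues each vertex exactly once and examines each directed edge exactly once.
V = 75 (vertex processing cost)
E = 202 (edge examination cost)
Total operations proportional to V + E = 75 + 202 = 277


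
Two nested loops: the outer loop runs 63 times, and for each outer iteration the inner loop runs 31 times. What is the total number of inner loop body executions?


Outer loop: 63 iterations
Inner loop: 31 iterations per outer iteration
Total = 63 * 31 = 1953


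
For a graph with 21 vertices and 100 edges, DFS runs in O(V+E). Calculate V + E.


A full DFS traversal visits each vertex once and examines each edge once.
V = 21
E = 100
Sum = 21 + 100 = 121


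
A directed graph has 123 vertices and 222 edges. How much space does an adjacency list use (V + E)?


Adjacency list: one list head per vertex + one entry per edge
Vertex heads: 123
Edge entries: 222
Total = 123 + 222 = 345


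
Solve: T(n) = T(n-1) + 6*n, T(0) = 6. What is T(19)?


Expanding the recurrence:
T(19) = T(18) + 6*19
       = T(17) + 6*18 + 6*19
       ...
       = T(0) + 6*(1 + 2 + ... + 19)
       = 6 + 6 * 19*20/2
       = 6 + 6 * 190
       = 6 + 1140 = 1146


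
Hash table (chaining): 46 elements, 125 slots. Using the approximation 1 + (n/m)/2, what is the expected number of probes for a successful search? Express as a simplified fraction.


Computing expected probes:
alpha = 46/125
= 1 + alpha/2
= 1 + 46/(2*125)
= (2*125 + 46) / (2*125)
= 296/250 = 148/125


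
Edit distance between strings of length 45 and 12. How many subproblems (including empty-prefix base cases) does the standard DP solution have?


The table includes base cases (empty prefixes).
Rows: (m+1) = 46
Columns: (n+1) = 13
Total = 46 * 13 = 598


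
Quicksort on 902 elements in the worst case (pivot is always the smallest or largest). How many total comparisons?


In the worst case, each partition step picks the worst pivot:
  Partition 1: 901 comparisons (n-1 elements to compare)
  Partition 2: 900 comparisons
  Partition 3: 899 comparisons
  Partition 4: 898 comparisons
  Partition 5: 897 comparisons
  ...
  Last partition: 0 comparisons
Total = (n-1) + (n-2) + ... + 1 + 0 = n*(n-1)/2
= 902*901/2 = 406351


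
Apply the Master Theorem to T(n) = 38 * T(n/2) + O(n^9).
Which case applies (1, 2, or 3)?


The Master Theorem: T(n) = a*T(n/b) + O(n^c)
  a = 38, b = 2, c = 9
log_b(a) = log_2(38) ~ 5.248
Compare b^c with a: 2^9 = 512 > 38, so c > log_b(a).
Since c > log_b(a), Case 3 applies.
T(n) = O(n^9)
Master Theorem case = 3


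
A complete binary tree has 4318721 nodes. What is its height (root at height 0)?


In a complete binary tree, level k holds nodes 2^k .. 2^(k+1)-1 (1-indexed).
Height = floor(log2(n)) = floor(log2(4318721)) = 22
Check: 2^22 = 4194304 <= 4318721 < 8388608 = 2^23


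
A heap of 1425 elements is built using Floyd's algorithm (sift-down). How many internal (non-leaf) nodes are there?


Leaf nodes occupy roughly half the array.
Sift-down is called for each internal node, starting from the last one.
Internal nodes = floor(n/2) = floor(1425/2) = 712


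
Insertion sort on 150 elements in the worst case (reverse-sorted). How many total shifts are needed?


In the worst case (reverse-sorted), each element shifts past all previous:
  Element 1: 1 shifts
  Element 2: 2 shifts
  Element 3: 3 shifts
  Element 4: 4 shifts
  Element 5: 5 shifts
  ...
  Element 149: 149 shifts
Total = 1 + 2 + ... + 149
= 150*(150-1)/2 = 11175


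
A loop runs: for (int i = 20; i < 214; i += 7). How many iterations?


Loop starts at i = 20, increments by 7, stops when i >= 214.
Number of iterations = ceil((214 - 20) / 7)
= ceil(194 / 7)
= 28


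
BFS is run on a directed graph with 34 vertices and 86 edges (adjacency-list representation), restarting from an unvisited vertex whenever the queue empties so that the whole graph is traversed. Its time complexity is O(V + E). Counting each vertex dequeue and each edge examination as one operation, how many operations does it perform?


A full BFS traversal dequeues each vertex exactly once and examines each directed edge exactly once.
V = 34 (vertex processing cost)
E = 86 (edge examination cost)
Total operations proportional to V + E = 34 + 86 = 120


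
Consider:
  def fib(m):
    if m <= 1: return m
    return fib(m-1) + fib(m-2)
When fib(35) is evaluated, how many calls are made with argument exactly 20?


Let N(m) = number of times fib(m) is called while evaluating fib(35).
N(35) = 1 (the initial call).
N(34) = 1 (only fib(35) calls it).
For 1 <= m <= 33: fib(m) is called by fib(m+1) and fib(m+2), so
  N(m) = N(m+1) + N(m+2).
fib(0) is called only by fib(2), so N(0) = N(2).
Walk down from m=35:
  N(35)=1, N(34)=1, N(33)=2, N(32)=3, N(31)=5, N(30)=8, N(29)=13, N(28)=21, N(27)=34, N(26)=55, N(25)=89, N(24)=144, N(23)=233, N(22)=377, N(21)=610, N(20)=987
N(20) = 987


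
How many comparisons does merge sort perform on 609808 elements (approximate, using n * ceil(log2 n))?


Recursion depth: ceil(log2(609808)) = 20
Each recursion level merges n = 609808 elements
Total = 609808 * 20 = 12196160


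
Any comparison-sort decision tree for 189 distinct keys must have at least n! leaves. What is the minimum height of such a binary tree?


A binary decision tree of height h has at most 2^h leaves and needs at least n! of them, so h >= ceil(log2(n!)).
189! is far too large to multiply out, so use Stirling's series:
  ln(n!) ~ n ln n - n + (1/2) ln(2 pi n) + 1/(12n)  (error below 1/(360 n^3), negligible here)
  ln(189) = 5.2417470
  n ln n = 189 * 5.2417470 = 990.6902
  (1/2) ln(2 pi * 189) = (1/2) ln(1187.5220) = 3.5398
  1/(12*189) = 0.0004
  ln(189!) ~ 990.6902 - 189 + 3.5398 + 0.0004 = 805.2304
Convert to base 2: log2(189!) = 805.2304 / ln 2 = 805.2304 / 0.69314718 = 1161.7019
ceil(1161.7019) = 1162


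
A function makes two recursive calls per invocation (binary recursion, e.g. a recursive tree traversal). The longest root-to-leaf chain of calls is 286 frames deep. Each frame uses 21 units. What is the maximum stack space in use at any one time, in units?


Binary recursion: the two calls run one after the other, so only one root-to-leaf chain of frames is on the stack at a time.
Maximum depth (longest chain) = 286 frames
Each frame = 21 units
Max stack space = 286 * 21 = 6006


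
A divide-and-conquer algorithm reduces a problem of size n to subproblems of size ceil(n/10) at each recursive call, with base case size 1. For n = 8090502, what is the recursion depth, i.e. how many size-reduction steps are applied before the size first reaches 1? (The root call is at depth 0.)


Each step divides the size by 10 (rounding up); after k steps the size is ceil(n/10^k), which equals 1 exactly when 10^k >= n.
So the depth is the smallest k with 10^k >= 8090502, i.e. ceil(log_10(8090502)).
10^6 = 1000000 < 8090502 <= 10000000 = 10^7
Recursion depth = 7


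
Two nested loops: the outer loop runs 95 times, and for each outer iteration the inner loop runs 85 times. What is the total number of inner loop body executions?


Outer loop: 95 iterations
Inner loop: 85 iterations per outer iteration
Total = 95 * 85 = 8075


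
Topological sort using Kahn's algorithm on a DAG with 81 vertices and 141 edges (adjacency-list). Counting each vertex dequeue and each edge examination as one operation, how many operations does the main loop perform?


Kahn's algorithm:
  1. Compute in-degrees: O(V + E)
  2. Process queue: each vertex dequeued once (O(V))
     each edge examined once (O(E))
Total = V + E = 81 + 141 = 222


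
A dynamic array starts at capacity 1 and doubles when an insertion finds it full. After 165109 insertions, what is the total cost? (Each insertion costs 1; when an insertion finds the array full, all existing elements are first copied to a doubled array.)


Insertion cost: 165109 (one per element)
Resizes occur just before inserting elements 2, 3, 5, 9, ...
Elements copied at each resize: 1 + 2 + 4 + 8 + 16 + 32 + 64 + 128 + 256 + 512 + 1024 + 2048 + 4096 + 8192 + 16384 + 32768 + 65536 + 131072
Sum of copies = 262143 (geometric series: 2^k - 1)
Total = 165109 + 262143 = 427252


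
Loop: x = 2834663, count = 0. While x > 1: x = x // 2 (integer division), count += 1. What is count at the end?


The variable x halves each step:
x = 2834663 -> 1417331 -> 708665 -> 354332 -> 177166 -> 88583 -> 44291 -> 22145 -> 11072 -> 5536 -> 2768 -> 1384 -> 692 -> 346 -> 173 -> 86 -> 43 -> 21 -> 10 -> 5 -> 2 -> 1
Number of halvings = floor(log2(2834663)) = 21


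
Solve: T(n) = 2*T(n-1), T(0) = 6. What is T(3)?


Unrolling:
T(3) = 2*T(2) = 2^2*T(1) = ... = 2^3*T(0)
= 2^3 * 6
= 8 * 6 = 48
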